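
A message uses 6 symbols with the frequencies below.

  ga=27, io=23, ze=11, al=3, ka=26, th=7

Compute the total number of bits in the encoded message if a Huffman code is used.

225

Merge the two smallest weights repeatedly:
al(3) + th(7) → 10
10 + ze(11) → 21
21 + io(23) → 44
ka(26) + ga(27) → 53
44 + 53 → 97
The encoded length is the sum of every internal node's weight: 10 + 21 + 44 + 53 + 97 = 225 bits.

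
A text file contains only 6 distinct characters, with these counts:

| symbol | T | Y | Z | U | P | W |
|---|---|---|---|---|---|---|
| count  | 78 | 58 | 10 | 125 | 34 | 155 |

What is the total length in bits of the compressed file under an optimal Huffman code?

1066

Merge the two smallest weights repeatedly:
combine Z(10), P(34) → 44
combine 44, Y(58) → 102
combine T(78), 102 → 180
combine U(125), W(155) → 280
combine 180, 280 → 460
Each symbol's bit-cost is frequency × depth; summing gives 1066 bits (equivalently 44 + 102 + 180 + 280 + 460).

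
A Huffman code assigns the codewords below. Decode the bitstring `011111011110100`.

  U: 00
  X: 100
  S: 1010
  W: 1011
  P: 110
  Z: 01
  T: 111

ZTWPX

Read left to right; each codeword is recognised as soon as it completes (prefix code):
  01→Z | 111→T | 1011→W | 110→P | 100→X
Decoded message: ZTWPX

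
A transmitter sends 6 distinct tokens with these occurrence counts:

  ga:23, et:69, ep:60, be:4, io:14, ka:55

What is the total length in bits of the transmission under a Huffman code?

509

Build the Huffman tree bottom-up:
be(4) + io(14) → 18
18 + ga(23) → 41
41 + ka(55) → 96
ep(60) + et(69) → 129
96 + 129 → 225
The encoded length is the sum of every internal node's weight: 18 + 41 + 96 + 129 + 225 = 509 bits.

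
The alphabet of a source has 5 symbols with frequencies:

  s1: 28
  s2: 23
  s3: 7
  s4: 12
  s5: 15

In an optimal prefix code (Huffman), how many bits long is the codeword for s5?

Huffman merges, smallest pair first:
combine s3(7), s4(12) → 19
combine s5(15), 19 → 34
combine s2(23), s1(28) → 51
combine 34, 51 → 85
The subtree containing s5 is merged 2 times, so code length = 2.

2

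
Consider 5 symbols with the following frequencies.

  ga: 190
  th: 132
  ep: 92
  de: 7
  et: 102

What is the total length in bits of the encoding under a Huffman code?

1145

Merge the two smallest weights repeatedly:
combine de(7), ep(92) → 99
combine 99, et(102) → 201
combine th(132), ga(190) → 322
combine 201, 322 → 523
Each symbol's bit-cost is frequency × depth; summing gives 1145 bits (equivalently 99 + 201 + 322 + 523).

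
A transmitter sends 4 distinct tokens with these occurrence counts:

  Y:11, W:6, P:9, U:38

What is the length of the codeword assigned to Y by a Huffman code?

2

Repeatedly merge the two smallest:
combine W(6), P(9) → 15
combine Y(11), 15 → 26
combine 26, U(38) → 64
The subtree containing Y is merged 2 times, so code length = 2.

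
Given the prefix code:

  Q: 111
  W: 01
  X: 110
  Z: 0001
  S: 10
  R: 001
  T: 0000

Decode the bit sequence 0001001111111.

Read left to right; each codeword is recognised as soon as it completes (prefix code):
  0001→Z | 001→R | 111→Q | 111→Q
Decoded message: ZRQQ

ZRQQ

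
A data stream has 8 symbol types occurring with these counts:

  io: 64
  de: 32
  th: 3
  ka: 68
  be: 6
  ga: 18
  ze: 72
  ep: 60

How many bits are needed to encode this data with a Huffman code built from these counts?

Merge the two smallest weights repeatedly:
combine th(3), be(6) → 9
combine 9, ga(18) → 27
combine 27, de(32) → 59
combine 59, ep(60) → 119
combine io(64), ka(68) → 132
combine ze(72), 119 → 191
combine 132, 191 → 323
The encoded length is the sum of every internal node's weight: 9 + 27 + 59 + 119 + 132 + 191 + 323 = 860 bits.

860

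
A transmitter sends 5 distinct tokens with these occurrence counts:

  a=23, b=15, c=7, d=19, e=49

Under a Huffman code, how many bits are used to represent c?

Huffman merges, smallest pair first:
combine c(7), b(15) → 22
combine d(19), 22 → 41
combine a(23), 41 → 64
combine e(49), 64 → 113
c's leaf is at depth 4, giving a 4-bit codeword.

4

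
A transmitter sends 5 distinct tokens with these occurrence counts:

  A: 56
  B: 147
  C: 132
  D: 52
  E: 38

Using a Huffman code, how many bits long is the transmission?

939

Greedily combine the two least-frequent nodes:
E(38) + D(52) → 90
A(56) + 90 → 146
C(132) + 146 → 278
B(147) + 278 → 425
The encoded length is the sum of every internal node's weight: 90 + 146 + 278 + 425 = 939 bits.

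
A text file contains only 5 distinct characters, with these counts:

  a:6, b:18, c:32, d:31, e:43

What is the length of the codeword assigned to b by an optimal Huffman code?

Huffman merges, smallest pair first:
merge a(6) and b(18): 24
merge 24 and d(31): 55
merge c(32) and e(43): 75
merge 55 and 75: 130
b sits 3 levels below the root, so its codeword is 3 bits.

3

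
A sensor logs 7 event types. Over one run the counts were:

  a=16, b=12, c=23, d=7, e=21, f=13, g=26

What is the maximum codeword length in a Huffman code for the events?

4

Merge the two lowest-weight nodes at each step:
combine d(7), b(12) → 19
combine f(13), a(16) → 29
combine 19, e(21) → 40
combine c(23), g(26) → 49
combine 29, 40 → 69
combine 49, 69 → 118
The rarest symbols sit at the bottom; the longest codeword is 4 bits.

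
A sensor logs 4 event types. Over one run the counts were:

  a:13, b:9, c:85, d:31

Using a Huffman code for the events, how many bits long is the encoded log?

Build the Huffman tree bottom-up:
merge b(9) and a(13): 22
merge 22 and d(31): 53
merge 53 and c(85): 138
The encoded length is the sum of every internal node's weight: 22 + 53 + 138 = 213 bits.

213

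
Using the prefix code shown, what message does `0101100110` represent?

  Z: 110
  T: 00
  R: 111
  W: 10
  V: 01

VVWVW

Read left to right; each codeword is recognised as soon as it completes (prefix code):
  01→V | 01→V | 10→W | 01→V | 10→W
Decoded message: VVWVW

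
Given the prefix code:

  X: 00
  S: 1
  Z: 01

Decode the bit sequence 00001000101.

XXSXZZ

Read left to right; each codeword is recognised as soon as it completes (prefix code):
  00→X | 00→X | 1→S | 00→X | 01→Z | 01→Z
Decoded message: XXSXZZ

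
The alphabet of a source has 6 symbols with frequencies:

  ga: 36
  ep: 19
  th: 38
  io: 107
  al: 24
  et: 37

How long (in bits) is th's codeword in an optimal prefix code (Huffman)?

3

Repeatedly merge the two smallest:
merge ep(19) and al(24): 43
merge ga(36) and et(37): 73
merge th(38) and 43: 81
merge 73 and 81: 154
merge io(107) and 154: 261
th sits 3 levels below the root, so its codeword is 3 bits.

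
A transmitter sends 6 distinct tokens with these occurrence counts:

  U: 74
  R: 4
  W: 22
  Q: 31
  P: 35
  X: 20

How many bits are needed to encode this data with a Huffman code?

Greedily combine the two least-frequent nodes:
R(4) + X(20) → 24
W(22) + 24 → 46
Q(31) + P(35) → 66
46 + 66 → 112
U(74) + 112 → 186
Each symbol's bit-cost is frequency × depth; summing gives 434 bits (equivalently 24 + 46 + 66 + 112 + 186).

434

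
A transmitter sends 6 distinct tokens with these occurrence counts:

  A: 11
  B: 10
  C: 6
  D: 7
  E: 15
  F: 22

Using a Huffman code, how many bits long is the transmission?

176

Build the Huffman tree bottom-up:
merge C(6) and D(7): 13
merge B(10) and A(11): 21
merge 13 and E(15): 28
merge 21 and F(22): 43
merge 28 and 43: 71
The encoded length is the sum of every internal node's weight: 13 + 21 + 28 + 43 + 71 = 176 bits.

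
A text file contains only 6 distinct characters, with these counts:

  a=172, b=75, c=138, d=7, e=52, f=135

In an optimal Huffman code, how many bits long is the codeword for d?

Build the tree from the bottom:
merge d(7) and e(52): 59
merge 59 and b(75): 134
merge 134 and f(135): 269
merge c(138) and a(172): 310
merge 269 and 310: 579
The subtree containing d is merged 4 times, so code length = 4.

4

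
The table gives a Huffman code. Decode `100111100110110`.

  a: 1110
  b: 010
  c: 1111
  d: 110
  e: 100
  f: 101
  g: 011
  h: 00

Read left to right; each codeword is recognised as soon as it completes (prefix code):
  100→e | 1111→c | 00→h | 110→d | 110→d
Decoded message: echdd

echdd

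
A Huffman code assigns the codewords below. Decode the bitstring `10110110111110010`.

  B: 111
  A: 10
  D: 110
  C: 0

Read left to right; each codeword is recognised as soon as it completes (prefix code):
  10→A | 110→D | 110→D | 111→B | 110→D | 0→C | 10→A
Decoded message: ADDBDCA

ADDBDCA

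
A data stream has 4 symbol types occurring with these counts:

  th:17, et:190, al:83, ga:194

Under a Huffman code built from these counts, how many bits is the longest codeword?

3

Merge the two lowest-weight nodes at each step:
merge th(17) and al(83): 100
merge 100 and et(190): 290
merge ga(194) and 290: 484
The rarest symbols sit at the bottom; the longest codeword is 3 bits.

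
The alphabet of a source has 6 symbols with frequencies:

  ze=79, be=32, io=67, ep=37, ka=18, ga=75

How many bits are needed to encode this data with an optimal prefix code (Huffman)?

753

Greedily combine the two least-frequent nodes:
combine ka(18), be(32) → 50
combine ep(37), 50 → 87
combine io(67), ga(75) → 142
combine ze(79), 87 → 166
combine 142, 166 → 308
The encoded length is the sum of every internal node's weight: 50 + 87 + 142 + 166 + 308 = 753 bits.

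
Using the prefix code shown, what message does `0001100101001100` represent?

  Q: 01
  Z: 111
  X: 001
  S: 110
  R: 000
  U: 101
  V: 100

RSQQXV

Read left to right; each codeword is recognised as soon as it completes (prefix code):
  000→R | 110→S | 01→Q | 01→Q | 001→X | 100→V
Decoded message: RSQQXV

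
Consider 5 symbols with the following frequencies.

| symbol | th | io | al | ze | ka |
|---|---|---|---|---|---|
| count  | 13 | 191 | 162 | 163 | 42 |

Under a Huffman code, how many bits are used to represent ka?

3

Build the tree from the bottom:
th(13) + ka(42) → 55
55 + al(162) → 217
ze(163) + io(191) → 354
217 + 354 → 571
The subtree containing ka is merged 3 times, so code length = 3.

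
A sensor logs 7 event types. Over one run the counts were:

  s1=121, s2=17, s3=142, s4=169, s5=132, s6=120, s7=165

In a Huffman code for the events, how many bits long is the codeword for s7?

2

Build the tree from the bottom:
s2(17) + s6(120) → 137
s1(121) + s5(132) → 253
137 + s3(142) → 279
s7(165) + s4(169) → 334
253 + 279 → 532
334 + 532 → 866
The subtree containing s7 is merged 2 times, so code length = 2.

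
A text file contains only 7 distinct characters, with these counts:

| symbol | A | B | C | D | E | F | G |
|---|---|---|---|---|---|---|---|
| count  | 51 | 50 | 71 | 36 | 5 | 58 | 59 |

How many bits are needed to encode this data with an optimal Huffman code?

901

Build the Huffman tree bottom-up:
E(5) + D(36) → 41
41 + B(50) → 91
A(51) + F(58) → 109
G(59) + C(71) → 130
91 + 109 → 200
130 + 200 → 330
Total encoded bits = sum of merged weights = 41 + 91 + 109 + 130 + 200 + 330 = 901.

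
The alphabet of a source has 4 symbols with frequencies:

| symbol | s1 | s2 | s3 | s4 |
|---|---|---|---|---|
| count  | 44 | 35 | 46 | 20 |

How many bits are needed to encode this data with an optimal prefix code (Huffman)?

Greedily combine the two least-frequent nodes:
s4(20) + s2(35) → 55
s1(44) + s3(46) → 90
55 + 90 → 145
Each symbol's bit-cost is frequency × depth; summing gives 290 bits (equivalently 55 + 90 + 145).

290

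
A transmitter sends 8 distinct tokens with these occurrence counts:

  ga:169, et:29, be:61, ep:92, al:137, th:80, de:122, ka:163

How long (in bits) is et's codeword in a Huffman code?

4

Build the tree from the bottom:
combine et(29), be(61) → 90
combine th(80), 90 → 170
combine ep(92), de(122) → 214
combine al(137), ka(163) → 300
combine ga(169), 170 → 339
combine 214, 300 → 514
combine 339, 514 → 853
et's leaf is at depth 4, giving a 4-bit codeword.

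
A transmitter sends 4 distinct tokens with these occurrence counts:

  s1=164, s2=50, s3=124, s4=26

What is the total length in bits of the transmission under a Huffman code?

Build the Huffman tree bottom-up:
merge s4(26) and s2(50): 76
merge 76 and s3(124): 200
merge s1(164) and 200: 364
Total encoded bits = sum of merged weights = 76 + 200 + 364 = 640.

640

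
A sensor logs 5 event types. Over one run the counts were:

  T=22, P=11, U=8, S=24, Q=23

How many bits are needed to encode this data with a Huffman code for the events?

195

Build the Huffman tree bottom-up:
combine U(8), P(11) → 19
combine 19, T(22) → 41
combine Q(23), S(24) → 47
combine 41, 47 → 88
Each symbol's bit-cost is frequency × depth; summing gives 195 bits (equivalently 19 + 41 + 47 + 88).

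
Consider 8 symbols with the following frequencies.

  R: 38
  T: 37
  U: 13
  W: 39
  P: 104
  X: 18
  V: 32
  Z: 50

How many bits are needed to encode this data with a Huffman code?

Merge the two smallest weights repeatedly:
U(13) + X(18) → 31
31 + V(32) → 63
T(37) + R(38) → 75
W(39) + Z(50) → 89
63 + 75 → 138
89 + P(104) → 193
138 + 193 → 331
Each symbol's bit-cost is frequency × depth; summing gives 920 bits (equivalently 31 + 63 + 75 + 89 + 138 + 193 + 331).

920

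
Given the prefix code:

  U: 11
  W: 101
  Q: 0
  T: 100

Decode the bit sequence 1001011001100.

Read left to right; each codeword is recognised as soon as it completes (prefix code):
  100→T | 101→W | 100→T | 11→U | 0→Q | 0→Q
Decoded message: TWTUQQ

TWTUQQ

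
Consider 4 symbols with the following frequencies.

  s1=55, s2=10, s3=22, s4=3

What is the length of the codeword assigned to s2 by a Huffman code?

Build the tree from the bottom:
s4(3) + s2(10) → 13
13 + s3(22) → 35
35 + s1(55) → 90
s2's leaf is at depth 3, giving a 3-bit codeword.

3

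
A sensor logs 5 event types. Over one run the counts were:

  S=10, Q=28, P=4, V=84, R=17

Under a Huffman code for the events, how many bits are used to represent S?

4

Build the tree from the bottom:
P(4) + S(10) → 14
14 + R(17) → 31
Q(28) + 31 → 59
59 + V(84) → 143
S sits 4 levels below the root, so its codeword is 4 bits.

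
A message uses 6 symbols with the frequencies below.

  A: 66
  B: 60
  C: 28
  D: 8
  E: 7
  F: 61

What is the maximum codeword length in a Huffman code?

4

Merge the two lowest-weight nodes at each step:
merge E(7) and D(8): 15
merge 15 and C(28): 43
merge 43 and B(60): 103
merge F(61) and A(66): 127
merge 103 and 127: 230
Maximum depth reached is 4.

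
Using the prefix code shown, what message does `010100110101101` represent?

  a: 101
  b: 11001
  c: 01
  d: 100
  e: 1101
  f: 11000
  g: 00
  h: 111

ccgeca

Read left to right; each codeword is recognised as soon as it completes (prefix code):
  01→c | 01→c | 00→g | 1101→e | 01→c | 101→a
Decoded message: ccgeca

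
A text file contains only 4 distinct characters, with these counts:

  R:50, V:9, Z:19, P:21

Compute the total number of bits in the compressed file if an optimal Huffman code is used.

Greedily combine the two least-frequent nodes:
merge V(9) and Z(19): 28
merge P(21) and 28: 49
merge 49 and R(50): 99
Each symbol's bit-cost is frequency × depth; summing gives 176 bits (equivalently 28 + 49 + 99).

176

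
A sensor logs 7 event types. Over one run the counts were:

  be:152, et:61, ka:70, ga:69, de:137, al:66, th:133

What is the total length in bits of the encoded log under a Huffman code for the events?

Greedily combine the two least-frequent nodes:
et(61) + al(66) → 127
ga(69) + ka(70) → 139
127 + th(133) → 260
de(137) + 139 → 276
be(152) + 260 → 412
276 + 412 → 688
The encoded length is the sum of every internal node's weight: 127 + 139 + 260 + 276 + 412 + 688 = 1902 bits.

1902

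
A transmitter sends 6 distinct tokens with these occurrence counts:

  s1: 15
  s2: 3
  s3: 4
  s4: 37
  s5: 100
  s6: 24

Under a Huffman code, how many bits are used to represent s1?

Repeatedly merge the two smallest:
merge s2(3) and s3(4): 7
merge 7 and s1(15): 22
merge 22 and s6(24): 46
merge s4(37) and 46: 83
merge 83 and s5(100): 183
s1's leaf is at depth 4, giving a 4-bit codeword.

4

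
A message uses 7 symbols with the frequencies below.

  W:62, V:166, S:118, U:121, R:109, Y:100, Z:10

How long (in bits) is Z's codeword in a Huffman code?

4

Build the tree from the bottom:
merge Z(10) and W(62): 72
merge 72 and Y(100): 172
merge R(109) and S(118): 227
merge U(121) and V(166): 287
merge 172 and 227: 399
merge 287 and 399: 686
The subtree containing Z is merged 4 times, so code length = 4.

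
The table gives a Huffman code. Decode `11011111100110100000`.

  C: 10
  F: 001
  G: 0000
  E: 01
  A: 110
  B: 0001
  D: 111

Read left to right; each codeword is recognised as soon as it completes (prefix code):
  110→A | 111→D | 111→D | 001→F | 10→C | 10→C | 0000→G
Decoded message: ADDFCCG

ADDFCCG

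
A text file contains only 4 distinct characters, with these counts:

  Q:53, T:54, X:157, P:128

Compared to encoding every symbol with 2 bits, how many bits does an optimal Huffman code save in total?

50

Fixed-length: 2 bits × 392 symbols = 784 bits.
Huffman merges:
Q(53) + T(54) → 107
107 + P(128) → 235
X(157) + 235 → 392
Huffman total = 107 + 235 + 392 = 734 bits.
Saving = 784 − 734 = 50 bits.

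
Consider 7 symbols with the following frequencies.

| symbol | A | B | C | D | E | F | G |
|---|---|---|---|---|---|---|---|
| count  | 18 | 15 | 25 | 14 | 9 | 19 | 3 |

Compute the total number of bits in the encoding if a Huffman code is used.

Greedily combine the two least-frequent nodes:
merge G(3) and E(9): 12
merge 12 and D(14): 26
merge B(15) and A(18): 33
merge F(19) and C(25): 44
merge 26 and 33: 59
merge 44 and 59: 103
The encoded length is the sum of every internal node's weight: 12 + 26 + 33 + 44 + 59 + 103 = 277 bits.

277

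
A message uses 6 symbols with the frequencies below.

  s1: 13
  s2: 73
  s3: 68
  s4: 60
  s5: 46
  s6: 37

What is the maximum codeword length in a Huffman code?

4

Merge the two lowest-weight nodes at each step:
merge s1(13) and s6(37): 50
merge s5(46) and 50: 96
merge s4(60) and s3(68): 128
merge s2(73) and 96: 169
merge 128 and 169: 297
The rarest symbols sit at the bottom; the longest codeword is 4 bits.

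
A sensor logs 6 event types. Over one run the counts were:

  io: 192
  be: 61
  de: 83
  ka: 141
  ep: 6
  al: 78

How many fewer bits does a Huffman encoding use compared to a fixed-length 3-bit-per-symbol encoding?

Fixed-length: 3 bits × 561 symbols = 1683 bits.
Huffman merges:
combine ep(6), be(61) → 67
combine 67, al(78) → 145
combine de(83), ka(141) → 224
combine 145, io(192) → 337
combine 224, 337 → 561
Huffman total = 67 + 145 + 224 + 337 + 561 = 1334 bits.
Saving = 1683 − 1334 = 349 bits.

349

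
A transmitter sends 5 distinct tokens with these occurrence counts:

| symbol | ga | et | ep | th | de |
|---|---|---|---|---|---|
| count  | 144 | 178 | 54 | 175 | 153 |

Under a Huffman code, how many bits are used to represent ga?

Huffman merges, smallest pair first:
ep(54) + ga(144) → 198
de(153) + th(175) → 328
et(178) + 198 → 376
328 + 376 → 704
ga sits 3 levels below the root, so its codeword is 3 bits.

3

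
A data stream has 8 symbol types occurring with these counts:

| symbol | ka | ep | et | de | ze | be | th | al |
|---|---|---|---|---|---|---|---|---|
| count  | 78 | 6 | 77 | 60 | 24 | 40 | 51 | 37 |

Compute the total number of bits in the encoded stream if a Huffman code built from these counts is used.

1061

Greedily combine the two least-frequent nodes:
merge ep(6) and ze(24): 30
merge 30 and al(37): 67
merge be(40) and th(51): 91
merge de(60) and 67: 127
merge et(77) and ka(78): 155
merge 91 and 127: 218
merge 155 and 218: 373
Each symbol's bit-cost is frequency × depth; summing gives 1061 bits (equivalently 30 + 67 + 91 + 127 + 155 + 218 + 373).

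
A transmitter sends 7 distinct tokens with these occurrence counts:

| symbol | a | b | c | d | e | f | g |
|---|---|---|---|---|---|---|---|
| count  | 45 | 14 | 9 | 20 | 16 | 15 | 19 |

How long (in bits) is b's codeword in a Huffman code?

Build the tree from the bottom:
combine c(9), b(14) → 23
combine f(15), e(16) → 31
combine g(19), d(20) → 39
combine 23, 31 → 54
combine 39, a(45) → 84
combine 54, 84 → 138
b's leaf is at depth 3, giving a 3-bit codeword.

3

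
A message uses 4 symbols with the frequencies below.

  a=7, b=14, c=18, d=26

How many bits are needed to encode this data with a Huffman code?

Greedily combine the two least-frequent nodes:
combine a(7), b(14) → 21
combine c(18), 21 → 39
combine d(26), 39 → 65
Total encoded bits = sum of merged weights = 21 + 39 + 65 = 125.

125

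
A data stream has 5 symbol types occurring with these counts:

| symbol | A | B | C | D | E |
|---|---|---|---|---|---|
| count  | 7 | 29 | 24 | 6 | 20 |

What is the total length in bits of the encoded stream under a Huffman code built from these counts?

185

Merge the two smallest weights repeatedly:
merge D(6) and A(7): 13
merge 13 and E(20): 33
merge C(24) and B(29): 53
merge 33 and 53: 86
The encoded length is the sum of every internal node's weight: 13 + 33 + 53 + 86 = 185 bits.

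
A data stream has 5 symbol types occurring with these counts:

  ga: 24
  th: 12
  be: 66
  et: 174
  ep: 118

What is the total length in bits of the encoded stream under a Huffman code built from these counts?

Merge the two smallest weights repeatedly:
merge th(12) and ga(24): 36
merge 36 and be(66): 102
merge 102 and ep(118): 220
merge et(174) and 220: 394
Each symbol's bit-cost is frequency × depth; summing gives 752 bits (equivalently 36 + 102 + 220 + 394).

752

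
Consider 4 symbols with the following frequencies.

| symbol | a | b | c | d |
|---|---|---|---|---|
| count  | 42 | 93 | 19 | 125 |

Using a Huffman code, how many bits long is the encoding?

494

Merge the two smallest weights repeatedly:
c(19) + a(42) → 61
61 + b(93) → 154
d(125) + 154 → 279
Total encoded bits = sum of merged weights = 61 + 154 + 279 = 494.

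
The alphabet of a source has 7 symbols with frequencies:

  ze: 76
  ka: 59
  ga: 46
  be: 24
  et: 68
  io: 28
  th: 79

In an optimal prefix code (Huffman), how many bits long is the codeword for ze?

2

Build the tree from the bottom:
merge be(24) and io(28): 52
merge ga(46) and 52: 98
merge ka(59) and et(68): 127
merge ze(76) and th(79): 155
merge 98 and 127: 225
merge 155 and 225: 380
ze sits 2 levels below the root, so its codeword is 2 bits.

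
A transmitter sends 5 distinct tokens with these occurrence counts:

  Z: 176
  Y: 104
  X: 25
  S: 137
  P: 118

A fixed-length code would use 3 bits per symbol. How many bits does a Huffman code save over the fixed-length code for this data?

431

Fixed-length: 3 bits × 560 symbols = 1680 bits.
Huffman merges:
X(25) + Y(104) → 129
P(118) + 129 → 247
S(137) + Z(176) → 313
247 + 313 → 560
Huffman total = 129 + 247 + 313 + 560 = 1249 bits.
Saving = 1680 − 1249 = 431 bits.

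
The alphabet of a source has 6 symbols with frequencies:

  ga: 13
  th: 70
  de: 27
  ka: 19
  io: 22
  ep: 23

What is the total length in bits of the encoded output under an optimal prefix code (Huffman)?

414

Greedily combine the two least-frequent nodes:
combine ga(13), ka(19) → 32
combine io(22), ep(23) → 45
combine de(27), 32 → 59
combine 45, 59 → 104
combine th(70), 104 → 174
The encoded length is the sum of every internal node's weight: 32 + 45 + 59 + 104 + 174 = 414 bits.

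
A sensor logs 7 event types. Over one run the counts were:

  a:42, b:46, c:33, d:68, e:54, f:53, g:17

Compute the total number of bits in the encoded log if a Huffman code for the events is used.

867

Build the Huffman tree bottom-up:
merge g(17) and c(33): 50
merge a(42) and b(46): 88
merge 50 and f(53): 103
merge e(54) and d(68): 122
merge 88 and 103: 191
merge 122 and 191: 313
Total encoded bits = sum of merged weights = 50 + 88 + 103 + 122 + 191 + 313 = 867.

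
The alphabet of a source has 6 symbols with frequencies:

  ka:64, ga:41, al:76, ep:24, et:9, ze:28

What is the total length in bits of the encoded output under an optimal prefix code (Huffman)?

Greedily combine the two least-frequent nodes:
et(9) + ep(24) → 33
ze(28) + 33 → 61
ga(41) + 61 → 102
ka(64) + al(76) → 140
102 + 140 → 242
The encoded length is the sum of every internal node's weight: 33 + 61 + 102 + 140 + 242 = 578 bits.

578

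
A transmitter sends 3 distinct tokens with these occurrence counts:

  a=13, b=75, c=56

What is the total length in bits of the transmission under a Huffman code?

Merge the two smallest weights repeatedly:
a(13) + c(56) → 69
69 + b(75) → 144
Total encoded bits = sum of merged weights = 69 + 144 = 213.

213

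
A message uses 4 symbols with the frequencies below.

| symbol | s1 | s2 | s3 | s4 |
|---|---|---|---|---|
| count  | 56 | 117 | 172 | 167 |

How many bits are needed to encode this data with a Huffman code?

1024

Greedily combine the two least-frequent nodes:
combine s1(56), s2(117) → 173
combine s4(167), s3(172) → 339
combine 173, 339 → 512
The encoded length is the sum of every internal node's weight: 173 + 339 + 512 = 1024 bits.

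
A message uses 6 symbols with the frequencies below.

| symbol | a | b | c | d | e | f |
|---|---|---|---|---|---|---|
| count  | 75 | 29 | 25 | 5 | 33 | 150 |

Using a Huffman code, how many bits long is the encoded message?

Greedily combine the two least-frequent nodes:
merge d(5) and c(25): 30
merge b(29) and 30: 59
merge e(33) and 59: 92
merge a(75) and 92: 167
merge f(150) and 167: 317
Each symbol's bit-cost is frequency × depth; summing gives 665 bits (equivalently 30 + 59 + 92 + 167 + 317).

665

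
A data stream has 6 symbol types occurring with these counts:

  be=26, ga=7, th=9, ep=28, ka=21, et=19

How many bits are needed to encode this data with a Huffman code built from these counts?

Merge the two smallest weights repeatedly:
ga(7) + th(9) → 16
16 + et(19) → 35
ka(21) + be(26) → 47
ep(28) + 35 → 63
47 + 63 → 110
The encoded length is the sum of every internal node's weight: 16 + 35 + 47 + 63 + 110 = 271 bits.

271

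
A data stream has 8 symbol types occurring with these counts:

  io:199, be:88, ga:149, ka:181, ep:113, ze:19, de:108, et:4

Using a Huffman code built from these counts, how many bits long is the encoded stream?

Merge the two smallest weights repeatedly:
combine et(4), ze(19) → 23
combine 23, be(88) → 111
combine de(108), 111 → 219
combine ep(113), ga(149) → 262
combine ka(181), io(199) → 380
combine 219, 262 → 481
combine 380, 481 → 861
Total encoded bits = sum of merged weights = 23 + 111 + 219 + 262 + 380 + 481 + 861 = 2337.

2337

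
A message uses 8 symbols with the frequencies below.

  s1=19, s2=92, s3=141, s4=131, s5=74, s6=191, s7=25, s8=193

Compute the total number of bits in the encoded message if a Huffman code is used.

2376

Build the Huffman tree bottom-up:
combine s1(19), s7(25) → 44
combine 44, s5(74) → 118
combine s2(92), 118 → 210
combine s4(131), s3(141) → 272
combine s6(191), s8(193) → 384
combine 210, 272 → 482
combine 384, 482 → 866
Each symbol's bit-cost is frequency × depth; summing gives 2376 bits (equivalently 44 + 118 + 210 + 272 + 384 + 482 + 866).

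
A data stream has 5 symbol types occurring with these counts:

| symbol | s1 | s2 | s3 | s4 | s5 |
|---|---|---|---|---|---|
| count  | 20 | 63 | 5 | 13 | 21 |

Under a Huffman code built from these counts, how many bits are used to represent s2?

1

Huffman merges, smallest pair first:
combine s3(5), s4(13) → 18
combine 18, s1(20) → 38
combine s5(21), 38 → 59
combine 59, s2(63) → 122
s2 is merged only at the final step, so code length = 1.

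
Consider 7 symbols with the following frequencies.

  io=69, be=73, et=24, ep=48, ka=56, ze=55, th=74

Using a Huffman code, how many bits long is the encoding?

Merge the two smallest weights repeatedly:
combine et(24), ep(48) → 72
combine ze(55), ka(56) → 111
combine io(69), 72 → 141
combine be(73), th(74) → 147
combine 111, 141 → 252
combine 147, 252 → 399
Each symbol's bit-cost is frequency × depth; summing gives 1122 bits (equivalently 72 + 111 + 141 + 147 + 252 + 399).

1122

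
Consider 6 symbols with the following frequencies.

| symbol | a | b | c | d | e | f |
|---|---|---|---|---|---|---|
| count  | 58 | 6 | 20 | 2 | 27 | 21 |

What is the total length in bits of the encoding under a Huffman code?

Merge the two smallest weights repeatedly:
d(2) + b(6) → 8
8 + c(20) → 28
f(21) + e(27) → 48
28 + 48 → 76
a(58) + 76 → 134
Each symbol's bit-cost is frequency × depth; summing gives 294 bits (equivalently 8 + 28 + 48 + 76 + 134).

294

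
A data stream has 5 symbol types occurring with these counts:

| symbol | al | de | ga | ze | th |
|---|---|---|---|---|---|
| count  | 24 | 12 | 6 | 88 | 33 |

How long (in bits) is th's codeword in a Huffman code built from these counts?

2

Repeatedly merge the two smallest:
ga(6) + de(12) → 18
18 + al(24) → 42
th(33) + 42 → 75
75 + ze(88) → 163
The subtree containing th is merged 2 times, so code length = 2.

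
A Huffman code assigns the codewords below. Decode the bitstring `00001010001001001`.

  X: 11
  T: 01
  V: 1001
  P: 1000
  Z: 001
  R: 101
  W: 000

Read left to right; each codeword is recognised as soon as it completes (prefix code):
  000→W | 01→T | 01→T | 000→W | 1001→V | 001→Z
Decoded message: WTTWVZ

WTTWVZ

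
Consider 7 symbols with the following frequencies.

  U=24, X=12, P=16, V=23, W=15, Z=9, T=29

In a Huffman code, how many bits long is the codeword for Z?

Huffman merges, smallest pair first:
merge Z(9) and X(12): 21
merge W(15) and P(16): 31
merge 21 and V(23): 44
merge U(24) and T(29): 53
merge 31 and 44: 75
merge 53 and 75: 128
Z sits 4 levels below the root, so its codeword is 4 bits.

4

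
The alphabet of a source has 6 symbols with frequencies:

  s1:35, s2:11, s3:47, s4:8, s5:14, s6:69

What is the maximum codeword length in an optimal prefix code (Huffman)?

Merge the two lowest-weight nodes at each step:
merge s4(8) and s2(11): 19
merge s5(14) and 19: 33
merge 33 and s1(35): 68
merge s3(47) and 68: 115
merge s6(69) and 115: 184
The first pair merged (s4, s2) ends up deepest, at depth 5.

5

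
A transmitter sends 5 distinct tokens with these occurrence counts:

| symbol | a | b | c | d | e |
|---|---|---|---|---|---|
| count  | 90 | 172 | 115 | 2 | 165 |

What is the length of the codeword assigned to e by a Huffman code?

Repeatedly merge the two smallest:
d(2) + a(90) → 92
92 + c(115) → 207
e(165) + b(172) → 337
207 + 337 → 544
e sits 2 levels below the root, so its codeword is 2 bits.

2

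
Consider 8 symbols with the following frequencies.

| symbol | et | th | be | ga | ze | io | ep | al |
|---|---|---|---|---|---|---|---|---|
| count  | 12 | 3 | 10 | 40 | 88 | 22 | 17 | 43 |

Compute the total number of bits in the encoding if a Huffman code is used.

606

Build the Huffman tree bottom-up:
th(3) + be(10) → 13
et(12) + 13 → 25
ep(17) + io(22) → 39
25 + 39 → 64
ga(40) + al(43) → 83
64 + 83 → 147
ze(88) + 147 → 235
The encoded length is the sum of every internal node's weight: 13 + 25 + 39 + 64 + 83 + 147 + 235 = 606 bits.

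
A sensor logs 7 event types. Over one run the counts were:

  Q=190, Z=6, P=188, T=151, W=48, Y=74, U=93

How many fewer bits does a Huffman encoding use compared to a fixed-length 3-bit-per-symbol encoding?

Fixed-length: 3 bits × 750 symbols = 2250 bits.
Huffman merges:
merge Z(6) and W(48): 54
merge 54 and Y(74): 128
merge U(93) and 128: 221
merge T(151) and P(188): 339
merge Q(190) and 221: 411
merge 339 and 411: 750
Huffman total = 54 + 128 + 221 + 339 + 411 + 750 = 1903 bits.
Saving = 2250 − 1903 = 347 bits.

347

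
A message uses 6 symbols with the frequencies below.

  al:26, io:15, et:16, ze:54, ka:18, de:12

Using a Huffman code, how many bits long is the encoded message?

Greedily combine the two least-frequent nodes:
de(12) + io(15) → 27
et(16) + ka(18) → 34
al(26) + 27 → 53
34 + 53 → 87
ze(54) + 87 → 141
Total encoded bits = sum of merged weights = 27 + 34 + 53 + 87 + 141 = 342.

342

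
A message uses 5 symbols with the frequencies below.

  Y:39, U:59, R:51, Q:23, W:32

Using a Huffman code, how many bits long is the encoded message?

Build the Huffman tree bottom-up:
combine Q(23), W(32) → 55
combine Y(39), R(51) → 90
combine 55, U(59) → 114
combine 90, 114 → 204
Each symbol's bit-cost is frequency × depth; summing gives 463 bits (equivalently 55 + 90 + 114 + 204).

463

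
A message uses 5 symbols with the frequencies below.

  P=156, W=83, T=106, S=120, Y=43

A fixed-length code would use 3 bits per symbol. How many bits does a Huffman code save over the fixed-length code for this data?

Fixed-length: 3 bits × 508 symbols = 1524 bits.
Huffman merges:
merge Y(43) and W(83): 126
merge T(106) and S(120): 226
merge 126 and P(156): 282
merge 226 and 282: 508
Huffman total = 126 + 226 + 282 + 508 = 1142 bits.
Saving = 1524 − 1142 = 382 bits.

382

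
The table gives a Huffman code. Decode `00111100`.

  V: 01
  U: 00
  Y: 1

Read left to right; each codeword is recognised as soon as it completes (prefix code):
  00→U | 1→Y | 1→Y | 1→Y | 1→Y | 00→U
Decoded message: UYYYYU

UYYYYU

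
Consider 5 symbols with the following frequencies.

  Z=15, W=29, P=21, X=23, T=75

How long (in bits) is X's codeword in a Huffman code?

3

Repeatedly merge the two smallest:
combine Z(15), P(21) → 36
combine X(23), W(29) → 52
combine 36, 52 → 88
combine T(75), 88 → 163
X sits 3 levels below the root, so its codeword is 3 bits.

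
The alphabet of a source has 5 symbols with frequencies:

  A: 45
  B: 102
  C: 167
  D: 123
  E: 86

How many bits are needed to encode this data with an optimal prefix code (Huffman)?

Merge the two smallest weights repeatedly:
combine A(45), E(86) → 131
combine B(102), D(123) → 225
combine 131, C(167) → 298
combine 225, 298 → 523
Each symbol's bit-cost is frequency × depth; summing gives 1177 bits (equivalently 131 + 225 + 298 + 523).

1177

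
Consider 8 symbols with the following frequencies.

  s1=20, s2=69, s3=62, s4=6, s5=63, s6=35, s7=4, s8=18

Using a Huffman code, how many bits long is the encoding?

Merge the two smallest weights repeatedly:
merge s7(4) and s4(6): 10
merge 10 and s8(18): 28
merge s1(20) and 28: 48
merge s6(35) and 48: 83
merge s3(62) and s5(63): 125
merge s2(69) and 83: 152
merge 125 and 152: 277
The encoded length is the sum of every internal node's weight: 10 + 28 + 48 + 83 + 125 + 152 + 277 = 723 bits.

723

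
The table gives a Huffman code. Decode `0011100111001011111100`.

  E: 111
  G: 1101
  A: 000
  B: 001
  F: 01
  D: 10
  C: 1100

Read left to right; each codeword is recognised as soon as it completes (prefix code):
  001→B | 1100→C | 111→E | 001→B | 01→F | 111→E | 1100→C
Decoded message: BCEBFEC

BCEBFEC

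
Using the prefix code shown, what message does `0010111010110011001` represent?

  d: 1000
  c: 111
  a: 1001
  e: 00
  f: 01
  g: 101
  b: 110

egbgaa

Read left to right; each codeword is recognised as soon as it completes (prefix code):
  00→e | 101→g | 110→b | 101→g | 1001→a | 1001→a
Decoded message: egbgaa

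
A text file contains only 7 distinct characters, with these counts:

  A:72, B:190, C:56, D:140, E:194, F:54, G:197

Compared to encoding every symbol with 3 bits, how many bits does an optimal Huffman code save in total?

289

Fixed-length: 3 bits × 903 symbols = 2709 bits.
Huffman merges:
combine F(54), C(56) → 110
combine A(72), 110 → 182
combine D(140), 182 → 322
combine B(190), E(194) → 384
combine G(197), 322 → 519
combine 384, 519 → 903
Huffman total = 110 + 182 + 322 + 384 + 519 + 903 = 2420 bits.
Saving = 2709 − 2420 = 289 bits.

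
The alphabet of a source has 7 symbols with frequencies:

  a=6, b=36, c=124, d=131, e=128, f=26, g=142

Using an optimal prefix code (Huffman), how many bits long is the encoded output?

Merge the two smallest weights repeatedly:
a(6) + f(26) → 32
32 + b(36) → 68
68 + c(124) → 192
e(128) + d(131) → 259
g(142) + 192 → 334
259 + 334 → 593
Total encoded bits = sum of merged weights = 32 + 68 + 192 + 259 + 334 + 593 = 1478.

1478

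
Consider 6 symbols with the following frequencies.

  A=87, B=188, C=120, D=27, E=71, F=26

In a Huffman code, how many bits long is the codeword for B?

2

Build the tree from the bottom:
merge F(26) and D(27): 53
merge 53 and E(71): 124
merge A(87) and C(120): 207
merge 124 and B(188): 312
merge 207 and 312: 519
B sits 2 levels below the root, so its codeword is 2 bits.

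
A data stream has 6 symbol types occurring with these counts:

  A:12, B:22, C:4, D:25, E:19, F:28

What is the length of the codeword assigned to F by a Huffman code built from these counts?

2

Build the tree from the bottom:
merge C(4) and A(12): 16
merge 16 and E(19): 35
merge B(22) and D(25): 47
merge F(28) and 35: 63
merge 47 and 63: 110
F sits 2 levels below the root, so its codeword is 2 bits.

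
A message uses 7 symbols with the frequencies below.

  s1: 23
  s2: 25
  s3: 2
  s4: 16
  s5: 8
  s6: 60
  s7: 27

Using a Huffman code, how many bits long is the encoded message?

399

Greedily combine the two least-frequent nodes:
combine s3(2), s5(8) → 10
combine 10, s4(16) → 26
combine s1(23), s2(25) → 48
combine 26, s7(27) → 53
combine 48, 53 → 101
combine s6(60), 101 → 161
The encoded length is the sum of every internal node's weight: 10 + 26 + 48 + 53 + 101 + 161 = 399 bits.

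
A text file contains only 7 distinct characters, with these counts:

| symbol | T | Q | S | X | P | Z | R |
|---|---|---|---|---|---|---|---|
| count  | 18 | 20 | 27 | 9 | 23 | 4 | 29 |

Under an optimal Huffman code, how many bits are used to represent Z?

Huffman merges, smallest pair first:
merge Z(4) and X(9): 13
merge 13 and T(18): 31
merge Q(20) and P(23): 43
merge S(27) and R(29): 56
merge 31 and 43: 74
merge 56 and 74: 130
Z sits 4 levels below the root, so its codeword is 4 bits.

4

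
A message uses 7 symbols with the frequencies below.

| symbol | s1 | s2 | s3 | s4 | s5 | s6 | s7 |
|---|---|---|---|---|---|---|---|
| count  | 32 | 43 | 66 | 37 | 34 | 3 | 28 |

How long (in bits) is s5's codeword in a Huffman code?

Huffman merges, smallest pair first:
combine s6(3), s7(28) → 31
combine 31, s1(32) → 63
combine s5(34), s4(37) → 71
combine s2(43), 63 → 106
combine s3(66), 71 → 137
combine 106, 137 → 243
s5's leaf is at depth 3, giving a 3-bit codeword.

3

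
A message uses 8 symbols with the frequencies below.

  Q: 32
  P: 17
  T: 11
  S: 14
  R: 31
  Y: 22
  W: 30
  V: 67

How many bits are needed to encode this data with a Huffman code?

630

Merge the two smallest weights repeatedly:
T(11) + S(14) → 25
P(17) + Y(22) → 39
25 + W(30) → 55
R(31) + Q(32) → 63
39 + 55 → 94
63 + V(67) → 130
94 + 130 → 224
Total encoded bits = sum of merged weights = 25 + 39 + 55 + 63 + 94 + 130 + 224 = 630.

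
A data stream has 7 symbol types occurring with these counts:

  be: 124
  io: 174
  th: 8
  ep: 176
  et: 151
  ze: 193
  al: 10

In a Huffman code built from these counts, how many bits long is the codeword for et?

3

Huffman merges, smallest pair first:
combine th(8), al(10) → 18
combine 18, be(124) → 142
combine 142, et(151) → 293
combine io(174), ep(176) → 350
combine ze(193), 293 → 486
combine 350, 486 → 836
et sits 3 levels below the root, so its codeword is 3 bits.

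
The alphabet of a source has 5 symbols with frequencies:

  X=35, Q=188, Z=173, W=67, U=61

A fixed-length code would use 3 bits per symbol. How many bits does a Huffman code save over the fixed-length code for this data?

453

Fixed-length: 3 bits × 524 symbols = 1572 bits.
Huffman merges:
merge X(35) and U(61): 96
merge W(67) and 96: 163
merge 163 and Z(173): 336
merge Q(188) and 336: 524
Huffman total = 96 + 163 + 336 + 524 = 1119 bits.
Saving = 1572 − 1119 = 453 bits.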